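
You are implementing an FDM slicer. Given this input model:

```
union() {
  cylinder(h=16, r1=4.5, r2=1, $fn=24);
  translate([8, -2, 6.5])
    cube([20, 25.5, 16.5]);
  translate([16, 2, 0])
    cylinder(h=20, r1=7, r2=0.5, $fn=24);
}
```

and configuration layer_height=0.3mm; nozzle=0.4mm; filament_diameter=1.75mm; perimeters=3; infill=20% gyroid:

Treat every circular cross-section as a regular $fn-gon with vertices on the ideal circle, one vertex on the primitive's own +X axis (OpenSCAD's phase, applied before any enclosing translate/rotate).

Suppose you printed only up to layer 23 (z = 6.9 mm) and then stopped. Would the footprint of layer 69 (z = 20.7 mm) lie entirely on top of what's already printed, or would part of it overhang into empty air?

entirely on top

Compare the two slices. At z = 6.9: the cone contributes a regular 24-gon of circumradius 2.991 (interpolated between r1=4.5 and r2=1 at t=0.431) (area = (24/2)·2.991²·sin(360°/24) = 27.78 mm²); the cube at (8, -2) is present — its section is the full 20×25.5 rectangle (area 510.00 mm²); the cone at (16, 2) (r1=7→r2=0.5) has section circumradius 4.758 here — a regular 24-gon (area = (24/2)·4.758²·sin(360°/24) = 70.30 mm²); Combining (union): the regions partially overlap — summed areas 608.07 mm² minus the doubly-counted overlap 67.79 mm² gives 540.28 mm² — area = 540.28 mm². At z = 20.7: the cone does not reach this height (z outside [0, 16]); the cube at (8, -2) (footprint 20×25.5) is included at this height (area 510.00 mm²); the cone at (16, 2) does not reach this height (z outside [0, 20]); Combining (union): only the 20×25.5 cube at (8, -2) is present, so the union is just that shape — area = 510.00 mm². Checking containment: the cross-section at z = 20.7 is a subset of the cross-section at z = 6.9.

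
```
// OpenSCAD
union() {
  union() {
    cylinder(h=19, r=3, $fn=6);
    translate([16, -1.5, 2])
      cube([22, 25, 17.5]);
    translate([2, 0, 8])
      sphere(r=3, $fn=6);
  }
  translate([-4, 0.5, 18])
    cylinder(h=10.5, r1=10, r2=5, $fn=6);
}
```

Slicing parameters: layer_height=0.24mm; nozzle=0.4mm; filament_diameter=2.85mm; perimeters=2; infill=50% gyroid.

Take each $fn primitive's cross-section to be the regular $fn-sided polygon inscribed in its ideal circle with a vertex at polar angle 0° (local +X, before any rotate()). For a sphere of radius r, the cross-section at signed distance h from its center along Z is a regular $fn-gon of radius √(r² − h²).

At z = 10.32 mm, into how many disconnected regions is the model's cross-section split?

2

At z = 10.32 mm: the r=3 cylinder contributes a regular 6-gon of circumradius 3; the cube at (16, -1.5) is present — its section is the full 22×25 rectangle; the sphere at (2, 0): section is a regular 6-gon, circumradius = √(r²−h²) = √(3²−2.32²) = 1.902; Combining (union): the regions partially overlap (shared area 6.43 mm²), so overlapping operands fuse into one piece — 2 connected regions; the cone at (-4, 0.5) does not reach this height (z outside [18, 28.5]); Merging all regions: only the result so far is present, so the union is just that shape — 2 connected regions. The result has 2 disconnected regions.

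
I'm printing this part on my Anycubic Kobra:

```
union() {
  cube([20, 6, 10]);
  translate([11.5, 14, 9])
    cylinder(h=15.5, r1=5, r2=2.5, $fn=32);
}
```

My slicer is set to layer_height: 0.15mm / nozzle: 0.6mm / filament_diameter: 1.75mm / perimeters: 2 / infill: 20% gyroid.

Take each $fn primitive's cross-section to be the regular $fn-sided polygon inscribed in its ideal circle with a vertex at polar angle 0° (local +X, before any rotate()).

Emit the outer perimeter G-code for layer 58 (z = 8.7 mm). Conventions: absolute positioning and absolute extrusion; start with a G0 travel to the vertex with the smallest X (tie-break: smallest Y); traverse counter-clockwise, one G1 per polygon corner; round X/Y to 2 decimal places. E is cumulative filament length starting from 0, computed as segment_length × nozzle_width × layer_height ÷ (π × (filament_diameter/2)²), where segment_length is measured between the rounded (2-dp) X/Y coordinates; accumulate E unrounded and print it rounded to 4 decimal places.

G0 X0.00 Y0.00 Z8.70
G1 X20.00 Y0.00 E0.7484
G1 X20.00 Y6.00 E0.9729
G1 X0.00 Y6.00 E1.7212
G1 X0.00 Y0.00 E1.9457

At z = 8.7 mm: the cube is present — its section is the full 20×6 rectangle; the cone at (11.5, 14) is absent (z outside [9, 24.5]); Combining (union): only the 20×6 cube is present, so the union is just that shape — 1 connected region. The outline is a single polygon with 4 vertices. Extrusion per mm of travel: 0.6 × 0.15 / (π × 0.875²) = 0.037418. Accumulating E over each segment gives final E = 1.9457.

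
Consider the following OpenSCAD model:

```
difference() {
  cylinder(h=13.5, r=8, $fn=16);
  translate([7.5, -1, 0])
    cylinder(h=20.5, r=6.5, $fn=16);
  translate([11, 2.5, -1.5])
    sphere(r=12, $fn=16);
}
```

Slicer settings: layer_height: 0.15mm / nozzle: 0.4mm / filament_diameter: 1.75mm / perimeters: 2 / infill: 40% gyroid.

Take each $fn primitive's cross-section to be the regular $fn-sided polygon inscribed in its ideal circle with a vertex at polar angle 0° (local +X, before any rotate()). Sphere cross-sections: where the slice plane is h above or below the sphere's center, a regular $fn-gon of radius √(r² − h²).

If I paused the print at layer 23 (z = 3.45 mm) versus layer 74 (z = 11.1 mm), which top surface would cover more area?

layer 74 (z = 11.1 mm)

Layer 23 (z = 3.45): the cylinder: section is a regular 16-gon, circumradius r=8 (area = (16/2)·8.000²·sin(360°/16) = 195.93 mm²); the r=6.5 cylinder at (7.5, -1) contributes a regular 16-gon of circumradius 6.5 (area = (16/2)·6.500²·sin(360°/16) = 129.35 mm²); the sphere at (11, 2.5): section is a regular 16-gon, circumradius = √(r²−h²) = √(12²−4.95²) = 10.931 (area = (16/2)·10.931²·sin(360°/16) = 365.84 mm²); Subtracting the remaining from the first: starting from the r=8 cylinder (195.93 mm²), the r=6.5 cylinder at (7.5, -1) partially overlaps it — only the 57.20 mm² overlap (of its 129.35 mm²) is removed, clipping the outline; the r=12 sphere at (11, 2.5) partially overlaps it — only the 20.78 mm² overlap (of its 365.84 mm²) is removed, clipping the outline — area = 117.95 mm². So its area = 117.95 mm². Layer 74 (z = 11.1): the cylinder: section is a regular 16-gon, circumradius r=8 (area = (16/2)·8.000²·sin(360°/16) = 195.93 mm²); the r=6.5 cylinder at (7.5, -1) contributes a regular 16-gon of circumradius 6.5 (area = (16/2)·6.500²·sin(360°/16) = 129.35 mm²); the sphere at (11, 2.5) is not intersected at this z (|z−center|=12.600 > r=12); Subtracting the remaining from the first: starting from the r=8 cylinder (195.93 mm²), the r=6.5 cylinder at (7.5, -1) partially overlaps it — only the 57.20 mm² overlap (of its 129.35 mm²) is removed, clipping the outline — area = 138.73 mm². So its area = 138.73 mm². Layer 74 is larger (138.73 vs 117.95 mm²).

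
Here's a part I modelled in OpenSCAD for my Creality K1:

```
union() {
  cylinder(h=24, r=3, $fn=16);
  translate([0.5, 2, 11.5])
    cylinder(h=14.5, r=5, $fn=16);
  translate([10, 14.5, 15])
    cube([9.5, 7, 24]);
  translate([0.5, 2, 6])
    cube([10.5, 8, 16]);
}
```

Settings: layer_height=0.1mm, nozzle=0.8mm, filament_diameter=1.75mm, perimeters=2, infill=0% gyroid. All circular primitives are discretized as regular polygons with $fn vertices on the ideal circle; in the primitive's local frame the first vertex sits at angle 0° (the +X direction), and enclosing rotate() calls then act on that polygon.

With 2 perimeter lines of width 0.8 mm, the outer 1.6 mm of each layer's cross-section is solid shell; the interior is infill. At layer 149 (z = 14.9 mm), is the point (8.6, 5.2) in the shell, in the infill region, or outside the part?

At z = 14.9 mm: the r=3 cylinder gives a regular 16-gon of circumradius 3 (constant along its height); the r=5 cylinder at (0.5, 2) contributes a regular 16-gon of circumradius 5; the cube at (10, 14.5) is not intersected at this z (z outside [15, 39]); the cube at (0.5, 2) is present — its section is the full 10.5×8 rectangle; Taking the union: the regions partially overlap (shared area 46.55 mm²), so overlapping operands fuse into one piece — 1 connected region. Overall, the cross-section is a single solid region. The nearest boundary edge runs (11.00, 10.00)→(11.00, 2.00); distance from the point to it = 2.40 mm. The point is inside the cross-section and 2.40 mm from the nearest boundary — more than the 1.6 mm shell width (2 × 0.8), so it's in the infill interior.

infill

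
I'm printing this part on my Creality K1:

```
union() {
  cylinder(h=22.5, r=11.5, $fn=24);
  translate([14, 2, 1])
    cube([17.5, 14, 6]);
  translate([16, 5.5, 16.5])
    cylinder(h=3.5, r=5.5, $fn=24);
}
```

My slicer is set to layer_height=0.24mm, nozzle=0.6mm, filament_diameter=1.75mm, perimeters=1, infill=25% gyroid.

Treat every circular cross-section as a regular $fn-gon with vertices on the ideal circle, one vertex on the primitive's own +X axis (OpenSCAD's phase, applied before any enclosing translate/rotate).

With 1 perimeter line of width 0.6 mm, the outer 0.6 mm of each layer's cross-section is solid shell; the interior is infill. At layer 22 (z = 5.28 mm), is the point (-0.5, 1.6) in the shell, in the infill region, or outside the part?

At z = 5.28 mm: the r=11.5 cylinder contributes a regular 24-gon of circumradius 11.5; the cube at (14, 2) (footprint 17.5×14) is included at this height; the cylinder at (16, 5.5) does not reach this height (z outside [16.5, 20]); Combining (union): the 2 present regions are separate (no shared area or edge), so areas and boundary lengths simply add and each stays a separate island — 2 connected regions. Overall, the cross-section has 2 separate islands. The nearest boundary edge runs (-5.75, 9.96)→(-2.98, 11.11); distance from the point to it = 9.73 mm. (Shell/infill is judged within the island containing the point — the largest one.) The point is inside the cross-section and 9.73 mm from the nearest boundary — more than the 0.6 mm shell width (1 × 0.6), so it's in the infill interior.

infill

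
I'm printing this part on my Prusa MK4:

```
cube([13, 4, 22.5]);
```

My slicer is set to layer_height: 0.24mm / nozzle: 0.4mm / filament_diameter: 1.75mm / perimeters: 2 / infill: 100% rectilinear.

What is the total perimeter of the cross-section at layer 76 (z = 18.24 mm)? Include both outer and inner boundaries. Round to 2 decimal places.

34.00 mm

At z = 18.24 mm: the cube (footprint 13×4) is included at this height (perimeter 34.00 mm). Overall, the cross-section is a single solid region. Total boundary length (outer) = 34.00 mm.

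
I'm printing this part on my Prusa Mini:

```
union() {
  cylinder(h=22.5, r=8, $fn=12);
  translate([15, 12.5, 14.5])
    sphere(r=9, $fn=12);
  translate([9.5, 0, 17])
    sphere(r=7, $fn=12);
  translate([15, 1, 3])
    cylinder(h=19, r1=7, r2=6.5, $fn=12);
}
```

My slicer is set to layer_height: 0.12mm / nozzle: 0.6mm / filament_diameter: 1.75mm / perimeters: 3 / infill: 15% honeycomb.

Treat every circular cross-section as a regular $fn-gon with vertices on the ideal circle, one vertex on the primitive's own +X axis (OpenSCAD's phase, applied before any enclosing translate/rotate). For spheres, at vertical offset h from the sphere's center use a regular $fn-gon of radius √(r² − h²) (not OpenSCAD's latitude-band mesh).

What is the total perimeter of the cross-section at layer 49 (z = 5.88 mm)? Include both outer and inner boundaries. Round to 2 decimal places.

108.78 mm

At z = 5.88 mm: the r=8 cylinder gives a regular 12-gon of circumradius 8 (constant along its height) (perimeter = 2·12·8.000·sin(180°/12) = 49.69 mm); the r=9 sphere at (15, 12.5) slices to a regular 12-gon of circumradius 2.588 (√(r²−h²) with h=8.62 from center) (perimeter = 2·12·2.588·sin(180°/12) = 16.07 mm); the sphere at (9.5, 0) is not intersected at this z (|z−center|=11.120 > r=7); the cone at (15, 1) (r1=7→r2=6.5) has section circumradius 6.924 here — a regular 12-gon (perimeter = 2·12·6.924·sin(180°/12) = 43.01 mm); Merging all regions: the 3 present regions are separate (no shared area or edge), so areas and boundary lengths simply add and each stays a separate island — boundary = 108.78 mm. Overall, the cross-section has 3 separate islands. Total boundary length (outer) = 108.78 mm.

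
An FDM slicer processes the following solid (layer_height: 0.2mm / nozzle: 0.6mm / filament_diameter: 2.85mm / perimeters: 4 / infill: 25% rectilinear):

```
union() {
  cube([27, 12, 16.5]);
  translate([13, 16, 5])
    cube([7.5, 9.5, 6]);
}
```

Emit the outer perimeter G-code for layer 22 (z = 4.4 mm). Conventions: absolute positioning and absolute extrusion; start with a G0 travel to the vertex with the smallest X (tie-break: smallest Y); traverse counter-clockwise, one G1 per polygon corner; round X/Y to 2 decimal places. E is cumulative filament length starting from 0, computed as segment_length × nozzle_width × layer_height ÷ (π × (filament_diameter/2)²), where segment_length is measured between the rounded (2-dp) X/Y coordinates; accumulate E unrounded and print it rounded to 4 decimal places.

At z = 4.4 mm: the cube (footprint 27×12) is included at this height; the cube at (13, 16) is not intersected at this z (z outside [5, 11]); Taking the union: only the 27×12 cube is present, so the union is just that shape — 1 connected region. The outline is a single polygon with 4 vertices. Extrusion per mm of travel: 0.6 × 0.2 / (π × 1.425²) = 0.018811. Accumulating E over each segment gives final E = 1.4672.

G0 X0.00 Y0.00 Z4.40
G1 X27.00 Y0.00 E0.5079
G1 X27.00 Y12.00 E0.7336
G1 X0.00 Y12.00 E1.2415
G1 X0.00 Y0.00 E1.4672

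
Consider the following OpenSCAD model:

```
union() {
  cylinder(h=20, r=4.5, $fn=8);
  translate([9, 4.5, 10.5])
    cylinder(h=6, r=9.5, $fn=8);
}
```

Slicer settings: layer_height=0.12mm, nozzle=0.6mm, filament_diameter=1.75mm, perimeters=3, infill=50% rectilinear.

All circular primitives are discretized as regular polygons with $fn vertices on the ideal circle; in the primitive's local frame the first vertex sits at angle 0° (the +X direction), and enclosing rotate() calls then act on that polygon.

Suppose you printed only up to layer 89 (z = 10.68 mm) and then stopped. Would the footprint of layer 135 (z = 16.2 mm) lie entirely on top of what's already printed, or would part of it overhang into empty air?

Compare the two slices. At z = 10.68: the cylinder: section is a regular 8-gon, circumradius r=4.5 (area = (8/2)·4.500²·sin(360°/8) = 57.28 mm²); the cylinder at (9, 4.5): section is a regular 8-gon, circumradius r=9.5 (area = (8/2)·9.500²·sin(360°/8) = 255.27 mm²); Taking the union: the regions partially overlap — summed areas 312.54 mm² minus the doubly-counted overlap 17.55 mm² gives 294.99 mm² — area = 294.99 mm². At z = 16.2: the r=4.5 cylinder gives a regular 8-gon of circumradius 4.5 (constant along its height) (area = (8/2)·4.500²·sin(360°/8) = 57.28 mm²); the cylinder at (9, 4.5): section is a regular 8-gon, circumradius r=9.5 (area = (8/2)·9.500²·sin(360°/8) = 255.27 mm²); Merging all regions: the regions partially overlap — summed areas 312.54 mm² minus the doubly-counted overlap 17.55 mm² gives 294.99 mm² — area = 294.99 mm². Checking containment: the cross-section at z = 16.2 is a subset of the cross-section at z = 10.68.

entirely on top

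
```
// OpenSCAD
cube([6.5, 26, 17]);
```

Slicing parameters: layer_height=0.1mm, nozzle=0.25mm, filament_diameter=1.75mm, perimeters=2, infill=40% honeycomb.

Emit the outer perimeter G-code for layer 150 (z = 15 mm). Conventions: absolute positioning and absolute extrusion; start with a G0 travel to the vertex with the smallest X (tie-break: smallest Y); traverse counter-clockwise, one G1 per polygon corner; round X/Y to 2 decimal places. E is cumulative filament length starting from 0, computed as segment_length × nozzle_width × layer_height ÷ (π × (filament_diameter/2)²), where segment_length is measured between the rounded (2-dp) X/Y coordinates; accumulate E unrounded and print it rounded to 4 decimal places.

G0 X0.00 Y0.00 Z15.00
G1 X6.50 Y0.00 E0.0676
G1 X6.50 Y26.00 E0.3378
G1 X0.00 Y26.00 E0.4054
G1 X0.00 Y0.00 E0.6756

At z = 15 mm: the 6.5×26 cube contributes its full rectangle. The outline is a single polygon with 4 vertices. Extrusion per mm of travel: 0.25 × 0.1 / (π × 0.875²) = 0.010394. Accumulating E over each segment gives final E = 0.6756.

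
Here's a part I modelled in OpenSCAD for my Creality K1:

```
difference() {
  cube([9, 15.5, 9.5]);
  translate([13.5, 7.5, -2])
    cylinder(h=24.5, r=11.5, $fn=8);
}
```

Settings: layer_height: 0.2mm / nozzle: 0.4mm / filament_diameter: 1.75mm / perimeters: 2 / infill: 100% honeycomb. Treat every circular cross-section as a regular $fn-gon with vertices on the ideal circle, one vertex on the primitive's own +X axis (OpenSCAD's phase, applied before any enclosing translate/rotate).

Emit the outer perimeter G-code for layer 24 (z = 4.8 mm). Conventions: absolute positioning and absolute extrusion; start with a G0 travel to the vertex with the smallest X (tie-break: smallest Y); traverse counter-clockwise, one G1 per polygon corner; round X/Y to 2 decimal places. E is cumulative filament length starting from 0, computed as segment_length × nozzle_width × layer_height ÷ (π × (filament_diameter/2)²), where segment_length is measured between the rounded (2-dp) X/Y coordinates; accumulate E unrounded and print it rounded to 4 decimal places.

G0 X0.00 Y0.00 Z4.80
G1 X5.11 Y0.00 E0.1700
G1 X2.00 Y7.50 E0.4400
G1 X5.31 Y15.50 E0.7280
G1 X0.00 Y15.50 E0.9046
G1 X0.00 Y0.00 E1.4201

At z = 4.8 mm: the cube is present — its section is the full 9×15.5 rectangle; the r=11.5 cylinder at (13.5, 7.5) gives a regular 8-gon of circumradius 11.5 (constant along its height); After the difference (first − rest): starting from the 9×15.5 cube, the r=11.5 cylinder at (13.5, 7.5) partially overlaps it — only the 83.60 mm² overlap (of its 374.06 mm²) is removed, clipping the outline — 1 connected region. The outline is a single polygon with 5 vertices. Extrusion per mm of travel: 0.4 × 0.2 / (π × 0.875²) = 0.033260. Accumulating E over each segment gives final E = 1.4201.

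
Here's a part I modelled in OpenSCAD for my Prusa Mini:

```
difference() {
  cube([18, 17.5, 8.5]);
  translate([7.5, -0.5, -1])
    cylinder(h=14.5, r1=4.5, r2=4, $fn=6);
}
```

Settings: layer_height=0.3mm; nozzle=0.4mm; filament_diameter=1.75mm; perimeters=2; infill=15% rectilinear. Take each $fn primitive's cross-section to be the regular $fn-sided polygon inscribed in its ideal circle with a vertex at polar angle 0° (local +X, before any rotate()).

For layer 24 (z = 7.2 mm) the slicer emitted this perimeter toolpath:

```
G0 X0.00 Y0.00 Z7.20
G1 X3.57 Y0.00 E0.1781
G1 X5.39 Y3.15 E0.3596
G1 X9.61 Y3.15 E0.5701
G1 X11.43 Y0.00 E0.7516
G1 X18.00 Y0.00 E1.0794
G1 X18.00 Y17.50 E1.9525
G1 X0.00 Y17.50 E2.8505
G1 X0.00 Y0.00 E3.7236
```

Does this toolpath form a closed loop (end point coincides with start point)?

yes

Start point (G0): (0.00, 0.00). End point (last G1): the path returns to the start — closed.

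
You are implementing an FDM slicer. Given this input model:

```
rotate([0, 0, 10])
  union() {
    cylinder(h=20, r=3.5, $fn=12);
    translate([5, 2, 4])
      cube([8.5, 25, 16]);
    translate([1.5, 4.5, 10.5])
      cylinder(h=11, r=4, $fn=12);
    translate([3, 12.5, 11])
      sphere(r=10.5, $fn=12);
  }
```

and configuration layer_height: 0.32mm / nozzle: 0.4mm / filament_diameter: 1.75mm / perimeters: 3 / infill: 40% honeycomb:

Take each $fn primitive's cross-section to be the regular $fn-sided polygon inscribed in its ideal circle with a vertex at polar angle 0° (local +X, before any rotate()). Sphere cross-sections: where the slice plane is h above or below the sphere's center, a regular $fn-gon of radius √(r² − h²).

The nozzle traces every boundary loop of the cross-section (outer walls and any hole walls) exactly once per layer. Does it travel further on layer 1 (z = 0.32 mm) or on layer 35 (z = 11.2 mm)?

layer 35 (z = 11.2 mm)

Layer 1 (z = 0.32): the r=3.5 cylinder gives a regular 12-gon of circumradius 3.5 (constant along its height) (perimeter = 2·12·3.500·sin(180°/12) = 21.74 mm); the cube at (5, 2) is not intersected at this z (z outside [4, 20]); the cylinder at (1.5, 4.5) is absent (z outside [10.5, 21.5]); the sphere at (3, 12.5) is not intersected at this z (|z−center|=10.680 > r=10.5); Taking the union: only the r=3.5 cylinder is present, so the union is just that shape — boundary = 21.74 mm; (whole slice rotated 10° about Z — lengths, areas and connectivity unchanged). So its perimeter = 21.74 mm. Layer 35 (z = 11.2): the cylinder: section is a regular 12-gon, circumradius r=3.5 (perimeter = 2·12·3.500·sin(180°/12) = 21.74 mm); the cube at (5, 2) is present — its section is the full 8.5×25 rectangle (perimeter 67.00 mm); the r=4 cylinder at (1.5, 4.5) contributes a regular 12-gon of circumradius 4 (perimeter = 2·12·4.000·sin(180°/12) = 24.85 mm); the r=10.5 sphere at (3, 12.5) slices to a regular 12-gon of circumradius 10.498 (√(r²−h²) with h=0.2 from center) (perimeter = 2·12·10.498·sin(180°/12) = 65.21 mm); Combining (union): the regions partially overlap (shared area 172.87 mm²), so the edge portions inside another operand are dropped and the merged outline is re-measured after clipping — boundary = 94.53 mm; (whole slice rotated 10° about Z — lengths, areas and connectivity unchanged). So its perimeter = 94.53 mm. Layer 35 is larger (94.53 vs 21.74 mm).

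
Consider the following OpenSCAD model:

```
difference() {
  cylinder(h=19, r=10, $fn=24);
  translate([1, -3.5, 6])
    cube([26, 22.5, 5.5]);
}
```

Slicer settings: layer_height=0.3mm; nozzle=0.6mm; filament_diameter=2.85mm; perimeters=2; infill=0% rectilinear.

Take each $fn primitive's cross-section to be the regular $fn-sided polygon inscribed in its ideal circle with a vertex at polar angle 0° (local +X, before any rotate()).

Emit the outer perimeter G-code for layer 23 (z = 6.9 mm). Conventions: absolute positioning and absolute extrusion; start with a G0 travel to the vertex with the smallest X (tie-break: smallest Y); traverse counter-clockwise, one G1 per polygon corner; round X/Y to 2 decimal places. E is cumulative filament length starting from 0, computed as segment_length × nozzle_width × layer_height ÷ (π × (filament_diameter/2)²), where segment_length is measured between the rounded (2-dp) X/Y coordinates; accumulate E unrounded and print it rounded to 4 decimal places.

G0 X-10.00 Y0.00 Z6.90
G1 X-9.66 Y-2.59 E0.0737
G1 X-8.66 Y-5.00 E0.1473
G1 X-7.07 Y-7.07 E0.2210
G1 X-5.00 Y-8.66 E0.2946
G1 X-2.59 Y-9.66 E0.3682
G1 X0.00 Y-10.00 E0.4420
G1 X2.59 Y-9.66 E0.5157
G1 X5.00 Y-8.66 E0.5893
G1 X7.07 Y-7.07 E0.6629
G1 X8.66 Y-5.00 E0.7366
G1 X9.28 Y-3.50 E0.7824
G1 X1.00 Y-3.50 E1.0160
G1 X1.00 Y9.87 E1.3932
G1 X0.00 Y10.00 E1.4217
G1 X-2.59 Y9.66 E1.4954
G1 X-5.00 Y8.66 E1.5690
G1 X-7.07 Y7.07 E1.6427
G1 X-8.66 Y5.00 E1.7163
G1 X-9.66 Y2.59 E1.7899
G1 X-10.00 Y0.00 E1.8637

At z = 6.9 mm: the r=10 cylinder gives a regular 24-gon of circumradius 10 (constant along its height); the cube at (1, -3.5) (footprint 26×22.5) is included at this height; Subtracting the remaining from the first: starting from the r=10 cylinder, the 26×22.5 cube at (1, -3.5) partially overlaps it — only the 98.29 mm² overlap (of its 585.00 mm²) is removed, clipping the outline — 1 connected region. The outline is a single polygon with 20 vertices. Extrusion per mm of travel: 0.6 × 0.3 / (π × 1.425²) = 0.028216. Accumulating E over each segment gives final E = 1.8637.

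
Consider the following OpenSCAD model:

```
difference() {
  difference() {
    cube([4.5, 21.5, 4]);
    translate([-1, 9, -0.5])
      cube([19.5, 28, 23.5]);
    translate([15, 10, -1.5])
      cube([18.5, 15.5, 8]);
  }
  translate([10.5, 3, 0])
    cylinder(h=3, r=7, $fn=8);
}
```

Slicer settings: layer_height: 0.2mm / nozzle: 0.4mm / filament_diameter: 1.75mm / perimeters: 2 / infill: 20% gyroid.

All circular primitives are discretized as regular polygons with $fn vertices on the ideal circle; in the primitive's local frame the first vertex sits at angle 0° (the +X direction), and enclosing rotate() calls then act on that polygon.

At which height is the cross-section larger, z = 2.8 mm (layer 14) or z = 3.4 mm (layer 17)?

Layer 14 (z = 2.8): the cube (footprint 4.5×21.5) is included at this height (area 96.75 mm²); the cube at (-1, 9) (footprint 19.5×28) is included at this height (area 546.00 mm²); the cube at (15, 10) (footprint 18.5×15.5) is included at this height (area 286.75 mm²); Taking the first minus the rest: starting from the 4.5×21.5 cube (96.75 mm²), the 19.5×28 cube at (-1, 9) partially overlaps it — only the 56.25 mm² overlap (of its 546.00 mm²) is removed, clipping the outline; the 18.5×15.5 cube at (15, 10) misses the remaining region (no effect) — area = 40.50 mm²; the r=7 cylinder at (10.5, 3) contributes a regular 8-gon of circumradius 7 (area = (8/2)·7.000²·sin(360°/8) = 138.59 mm²); Subtracting the remaining from the first: starting from the result so far (40.50 mm²), the r=7 cylinder at (10.5, 3) partially overlaps it — only the 2.41 mm² overlap (of its 138.59 mm²) is removed, clipping the outline — area = 38.09 mm². So its area = 38.09 mm². Layer 17 (z = 3.4): the 4.5×21.5 cube contributes its full rectangle (area 96.75 mm²); the cube at (-1, 9) is present — its section is the full 19.5×28 rectangle (area 546.00 mm²); the cube at (15, 10) (footprint 18.5×15.5) is included at this height (area 286.75 mm²); Taking the first minus the rest: starting from the 4.5×21.5 cube (96.75 mm²), the 19.5×28 cube at (-1, 9) partially overlaps it — only the 56.25 mm² overlap (of its 546.00 mm²) is removed, clipping the outline; the 18.5×15.5 cube at (15, 10) misses the remaining region (no effect) — area = 40.50 mm²; the cylinder at (10.5, 3) is absent (z outside [0, 3]); Subtracting the remaining from the first: none of the subtracted shapes is present at this height, so the result so far is unchanged — area = 40.50 mm². So its area = 40.50 mm². Layer 17 is larger (40.50 vs 38.09 mm²).

layer 17 (z = 3.4 mm)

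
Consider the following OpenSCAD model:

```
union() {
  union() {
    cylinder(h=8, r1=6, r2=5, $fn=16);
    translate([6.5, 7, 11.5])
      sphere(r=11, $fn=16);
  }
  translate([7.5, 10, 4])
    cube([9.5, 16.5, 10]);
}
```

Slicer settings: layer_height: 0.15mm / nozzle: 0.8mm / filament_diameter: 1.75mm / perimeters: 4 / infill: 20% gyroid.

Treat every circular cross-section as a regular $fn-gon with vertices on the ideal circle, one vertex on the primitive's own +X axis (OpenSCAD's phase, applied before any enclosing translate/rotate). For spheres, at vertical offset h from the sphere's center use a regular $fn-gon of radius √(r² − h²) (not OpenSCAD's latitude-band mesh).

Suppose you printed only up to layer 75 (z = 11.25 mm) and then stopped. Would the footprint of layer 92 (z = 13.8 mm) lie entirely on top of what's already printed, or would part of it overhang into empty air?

Compare the two slices. At z = 11.25: the cone is not intersected at this z (z outside [0, 8]); the r=11 sphere at (6.5, 7) contributes a regular 16-gon of circumradius √(11²−0.25²) = 10.997 (area = (16/2)·10.997²·sin(360°/16) = 370.25 mm²); Taking the union: only the r=11 sphere at (6.5, 7) is present, so the union is just that shape — area = 370.25 mm²; the 9.5×16.5 cube at (7.5, 10) contributes its full rectangle (area 156.75 mm²); Merging all regions: the regions partially overlap — summed areas 527.00 mm² minus the doubly-counted overlap 52.57 mm² gives 474.43 mm² — area = 474.43 mm². At z = 13.8: the cone is not intersected at this z (z outside [0, 8]); the r=11 sphere at (6.5, 7) contributes a regular 16-gon of circumradius √(11²−2.3²) = 10.757 (area = (16/2)·10.757²·sin(360°/16) = 354.24 mm²); Taking the union: only the r=11 sphere at (6.5, 7) is present, so the union is just that shape — area = 354.24 mm²; the cube at (7.5, 10) (footprint 9.5×16.5) is included at this height (area 156.75 mm²); Taking the union: the regions partially overlap — summed areas 510.99 mm² minus the doubly-counted overlap 49.53 mm² gives 461.46 mm² — area = 461.46 mm². Checking containment: the cross-section at z = 13.8 is a subset of the cross-section at z = 11.25.

entirely on top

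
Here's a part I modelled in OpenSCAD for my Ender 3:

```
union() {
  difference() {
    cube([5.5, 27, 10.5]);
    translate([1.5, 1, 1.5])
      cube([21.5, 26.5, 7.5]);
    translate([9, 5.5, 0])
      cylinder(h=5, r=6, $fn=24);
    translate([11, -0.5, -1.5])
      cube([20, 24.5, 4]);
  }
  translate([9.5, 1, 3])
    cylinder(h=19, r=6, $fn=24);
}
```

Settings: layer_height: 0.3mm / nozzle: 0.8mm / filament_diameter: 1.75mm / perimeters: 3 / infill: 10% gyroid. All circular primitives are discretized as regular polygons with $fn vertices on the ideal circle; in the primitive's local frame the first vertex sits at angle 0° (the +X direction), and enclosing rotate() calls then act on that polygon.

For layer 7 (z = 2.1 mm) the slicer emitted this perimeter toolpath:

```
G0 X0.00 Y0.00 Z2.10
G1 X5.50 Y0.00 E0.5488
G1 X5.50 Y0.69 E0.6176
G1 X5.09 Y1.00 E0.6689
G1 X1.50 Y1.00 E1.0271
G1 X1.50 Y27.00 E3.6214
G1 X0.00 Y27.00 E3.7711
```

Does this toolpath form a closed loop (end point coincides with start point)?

Start point (G0): (0.00, 0.00). End point (last G1): the path does not return to the start — open.

no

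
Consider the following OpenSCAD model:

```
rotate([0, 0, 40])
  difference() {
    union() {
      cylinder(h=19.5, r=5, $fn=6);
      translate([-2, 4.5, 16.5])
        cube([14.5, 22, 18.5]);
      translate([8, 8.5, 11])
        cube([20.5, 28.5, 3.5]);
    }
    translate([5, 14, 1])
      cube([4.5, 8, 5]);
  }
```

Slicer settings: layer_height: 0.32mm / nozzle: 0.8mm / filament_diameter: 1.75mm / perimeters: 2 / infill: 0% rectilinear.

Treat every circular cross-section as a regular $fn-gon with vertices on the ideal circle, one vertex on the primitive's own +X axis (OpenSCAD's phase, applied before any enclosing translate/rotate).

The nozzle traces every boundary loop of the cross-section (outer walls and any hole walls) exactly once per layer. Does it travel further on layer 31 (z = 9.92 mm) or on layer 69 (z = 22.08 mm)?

layer 69 (z = 22.08 mm)

Layer 31 (z = 9.92): the r=5 cylinder gives a regular 6-gon of circumradius 5 (constant along its height) (perimeter = 2·6·5.000·sin(180°/6) = 30.00 mm); the cube at (-2, 4.5) is absent (z outside [16.5, 35]); the cube at (8, 8.5) is absent (z outside [11, 14.5]); Taking the union: only the r=5 cylinder is present, so the union is just that shape — boundary = 30.00 mm; the cube at (5, 14) does not reach this height (z outside [1, 6]); After the difference (first − rest): none of the subtracted shapes is present at this height, so that combined region is unchanged — boundary = 30.00 mm; (whole slice rotated 40° about Z — lengths, areas and connectivity unchanged). So its perimeter = 30.00 mm. Layer 69 (z = 22.08): the cylinder does not reach this height (z outside [0, 19.5]); the cube at (-2, 4.5) (footprint 14.5×22) is included at this height (perimeter 73.00 mm); the cube at (8, 8.5) does not reach this height (z outside [11, 14.5]); Taking the union: only the 14.5×22 cube at (-2, 4.5) is present, so the union is just that shape — boundary = 73.00 mm; the cube at (5, 14) is absent (z outside [1, 6]); Subtracting the remaining from the first: none of the subtracted shapes is present at this height, so the result so far is unchanged — boundary = 73.00 mm; (rotated 40° about Z; rotation is an isometry so areas/perimeters/island counts are preserved). So its perimeter = 73.00 mm. Layer 69 is larger (73.00 vs 30.00 mm).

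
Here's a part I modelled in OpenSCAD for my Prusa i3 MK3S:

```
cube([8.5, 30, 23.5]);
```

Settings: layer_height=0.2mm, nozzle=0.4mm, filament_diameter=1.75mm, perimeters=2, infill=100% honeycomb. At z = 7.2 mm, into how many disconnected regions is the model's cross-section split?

1

At z = 7.2 mm: the cube is present — its section is the full 8.5×30 rectangle. The result has 1 disconnected region.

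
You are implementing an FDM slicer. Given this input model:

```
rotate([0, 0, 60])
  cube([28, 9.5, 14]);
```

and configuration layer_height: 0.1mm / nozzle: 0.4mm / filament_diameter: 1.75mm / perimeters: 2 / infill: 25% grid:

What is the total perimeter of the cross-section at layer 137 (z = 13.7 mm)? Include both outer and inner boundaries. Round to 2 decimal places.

75.00 mm

At z = 13.7 mm: the 28×9.5 cube contributes its full rectangle (perimeter 75.00 mm); (whole slice rotated 60° about Z — lengths, areas and connectivity unchanged). Overall, the cross-section is a single solid region. Total boundary length (outer) = 75.00 mm.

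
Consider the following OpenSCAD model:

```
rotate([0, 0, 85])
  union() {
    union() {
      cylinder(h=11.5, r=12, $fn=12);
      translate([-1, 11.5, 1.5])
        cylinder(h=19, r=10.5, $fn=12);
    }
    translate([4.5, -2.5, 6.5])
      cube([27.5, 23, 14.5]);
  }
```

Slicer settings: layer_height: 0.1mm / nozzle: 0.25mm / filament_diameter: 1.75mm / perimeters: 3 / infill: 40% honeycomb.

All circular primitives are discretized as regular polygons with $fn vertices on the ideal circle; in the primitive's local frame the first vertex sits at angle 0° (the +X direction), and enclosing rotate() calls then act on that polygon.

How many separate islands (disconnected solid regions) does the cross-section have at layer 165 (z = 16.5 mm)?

At z = 16.5 mm: the cylinder is absent (z outside [0, 11.5]); the cylinder at (-1, 11.5): section is a regular 12-gon, circumradius r=10.5; Taking the union: only the r=10.5 cylinder at (-1, 11.5) is present, so the union is just that shape — 1 connected region; the cube at (4.5, -2.5) is present — its section is the full 27.5×23 rectangle; Taking the union: the regions partially overlap (shared area 58.03 mm²), so overlapping operands fuse into one piece — 1 connected region; (rotated 85° about Z; rotation is an isometry so areas/perimeters/island counts are preserved). Overall, the cross-section is a single solid region. Island count = 1.

1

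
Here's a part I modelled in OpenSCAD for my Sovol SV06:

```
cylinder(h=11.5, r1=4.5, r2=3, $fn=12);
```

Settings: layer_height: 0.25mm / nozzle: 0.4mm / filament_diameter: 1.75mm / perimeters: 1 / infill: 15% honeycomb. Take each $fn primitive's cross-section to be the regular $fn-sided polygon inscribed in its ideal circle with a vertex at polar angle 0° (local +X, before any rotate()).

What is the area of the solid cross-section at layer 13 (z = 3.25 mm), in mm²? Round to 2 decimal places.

49.84 mm²

At z = 3.25 mm: the cone: at t=0.283 of its height the radius interpolates to r₁+(r₂−r₁)t = 4.076, giving a regular 12-gon of that circumradius (area = (12/2)·4.076²·sin(360°/12) = 49.84 mm²). Overall, the cross-section is a single solid region. Net area = 49.84 mm².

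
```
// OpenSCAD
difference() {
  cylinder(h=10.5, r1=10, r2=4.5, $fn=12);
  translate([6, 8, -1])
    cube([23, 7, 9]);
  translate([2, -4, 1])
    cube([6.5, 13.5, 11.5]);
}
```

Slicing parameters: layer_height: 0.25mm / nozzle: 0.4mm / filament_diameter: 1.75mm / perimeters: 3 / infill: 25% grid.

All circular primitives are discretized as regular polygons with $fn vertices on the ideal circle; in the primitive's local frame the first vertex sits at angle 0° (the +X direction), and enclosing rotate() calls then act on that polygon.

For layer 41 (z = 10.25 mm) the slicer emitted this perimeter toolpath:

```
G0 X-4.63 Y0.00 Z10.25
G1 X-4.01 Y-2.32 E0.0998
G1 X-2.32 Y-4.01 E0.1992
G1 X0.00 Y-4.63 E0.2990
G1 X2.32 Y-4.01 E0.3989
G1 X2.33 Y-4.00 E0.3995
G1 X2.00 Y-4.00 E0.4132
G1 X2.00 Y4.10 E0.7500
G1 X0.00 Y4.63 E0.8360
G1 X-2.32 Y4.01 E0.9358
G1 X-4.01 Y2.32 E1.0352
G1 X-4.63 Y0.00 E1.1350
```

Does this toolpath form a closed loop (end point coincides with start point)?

yes

Start point (G0): (-4.63, 0.00). End point (last G1): the path returns to the start — closed.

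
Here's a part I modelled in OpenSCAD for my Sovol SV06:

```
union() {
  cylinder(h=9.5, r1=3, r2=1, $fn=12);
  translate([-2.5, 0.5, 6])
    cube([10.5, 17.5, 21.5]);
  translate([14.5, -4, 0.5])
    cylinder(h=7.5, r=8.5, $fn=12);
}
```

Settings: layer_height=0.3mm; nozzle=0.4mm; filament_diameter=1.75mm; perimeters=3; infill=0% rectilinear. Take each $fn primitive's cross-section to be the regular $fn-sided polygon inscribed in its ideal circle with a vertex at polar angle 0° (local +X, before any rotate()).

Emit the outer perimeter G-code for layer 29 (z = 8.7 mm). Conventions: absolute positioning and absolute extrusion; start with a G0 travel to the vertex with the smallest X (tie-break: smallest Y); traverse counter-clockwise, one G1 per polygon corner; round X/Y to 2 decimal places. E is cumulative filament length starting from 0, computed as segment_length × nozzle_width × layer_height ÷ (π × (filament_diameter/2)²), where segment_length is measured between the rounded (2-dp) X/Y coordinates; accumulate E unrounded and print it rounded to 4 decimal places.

G0 X-2.50 Y0.50 Z8.70
G1 X-1.03 Y0.50 E0.0733
G1 X-1.17 Y0.00 E0.0992
G1 X-1.01 Y-0.58 E0.1293
G1 X-0.58 Y-1.01 E0.1596
G1 X0.00 Y-1.17 E0.1896
G1 X0.58 Y-1.01 E0.2196
G1 X1.01 Y-0.58 E0.2500
G1 X1.17 Y0.00 E0.2800
G1 X1.03 Y0.50 E0.3059
G1 X8.00 Y0.50 E0.6536
G1 X8.00 Y18.00 E1.5267
G1 X-2.50 Y18.00 E2.0506
G1 X-2.50 Y0.50 E2.9236

At z = 8.7 mm: the cone contributes a regular 12-gon of circumradius 1.168 (interpolated between r1=3 and r2=1 at t=0.916); the cube at (-2.5, 0.5) is present — its section is the full 10.5×17.5 rectangle; the cylinder at (14.5, -4) is absent (z outside [0.5, 8]); Combining (union): the regions partially overlap (shared area 0.95 mm²), so overlapping operands fuse into one piece — 1 connected region. The outline is a single polygon with 13 vertices. Extrusion per mm of travel: 0.4 × 0.3 / (π × 0.875²) = 0.049890. Accumulating E over each segment gives final E = 2.9236.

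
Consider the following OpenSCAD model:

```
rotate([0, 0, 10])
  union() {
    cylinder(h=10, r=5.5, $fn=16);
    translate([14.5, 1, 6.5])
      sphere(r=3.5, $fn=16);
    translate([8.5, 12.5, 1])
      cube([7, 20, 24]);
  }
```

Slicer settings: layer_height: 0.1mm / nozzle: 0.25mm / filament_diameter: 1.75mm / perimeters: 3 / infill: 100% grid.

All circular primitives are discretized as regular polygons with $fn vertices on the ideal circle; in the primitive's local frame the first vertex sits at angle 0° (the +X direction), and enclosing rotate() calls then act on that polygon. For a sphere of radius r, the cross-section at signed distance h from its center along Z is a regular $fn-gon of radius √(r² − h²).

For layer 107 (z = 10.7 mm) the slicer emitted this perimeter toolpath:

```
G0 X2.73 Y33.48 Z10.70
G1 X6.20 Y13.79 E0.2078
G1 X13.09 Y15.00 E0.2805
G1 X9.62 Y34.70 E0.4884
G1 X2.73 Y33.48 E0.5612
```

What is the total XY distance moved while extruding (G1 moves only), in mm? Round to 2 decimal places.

Sum the Euclidean lengths of each G1 segment: total = 53.99 mm.

53.99 mm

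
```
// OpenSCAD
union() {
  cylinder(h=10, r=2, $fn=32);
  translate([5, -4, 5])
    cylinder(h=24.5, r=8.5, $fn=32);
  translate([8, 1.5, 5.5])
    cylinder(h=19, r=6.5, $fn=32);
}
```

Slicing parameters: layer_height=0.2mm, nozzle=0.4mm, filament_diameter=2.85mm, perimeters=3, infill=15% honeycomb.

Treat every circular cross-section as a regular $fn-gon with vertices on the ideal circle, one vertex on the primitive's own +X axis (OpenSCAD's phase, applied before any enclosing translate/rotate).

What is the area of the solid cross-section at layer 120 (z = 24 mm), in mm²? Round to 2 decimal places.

274.76 mm²

At z = 24 mm: the cylinder is not intersected at this z (z outside [0, 10]); the r=8.5 cylinder at (5, -4) contributes a regular 32-gon of circumradius 8.5 (area = (32/2)·8.500²·sin(360°/32) = 225.52 mm²); the r=6.5 cylinder at (8, 1.5) contributes a regular 32-gon of circumradius 6.5 (area = (32/2)·6.500²·sin(360°/32) = 131.88 mm²); Taking the union: the regions partially overlap — summed areas 357.41 mm² minus the doubly-counted overlap 82.64 mm² gives 274.76 mm² — area = 274.76 mm². Overall, the cross-section is a single solid region. Net area = 274.76 mm².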